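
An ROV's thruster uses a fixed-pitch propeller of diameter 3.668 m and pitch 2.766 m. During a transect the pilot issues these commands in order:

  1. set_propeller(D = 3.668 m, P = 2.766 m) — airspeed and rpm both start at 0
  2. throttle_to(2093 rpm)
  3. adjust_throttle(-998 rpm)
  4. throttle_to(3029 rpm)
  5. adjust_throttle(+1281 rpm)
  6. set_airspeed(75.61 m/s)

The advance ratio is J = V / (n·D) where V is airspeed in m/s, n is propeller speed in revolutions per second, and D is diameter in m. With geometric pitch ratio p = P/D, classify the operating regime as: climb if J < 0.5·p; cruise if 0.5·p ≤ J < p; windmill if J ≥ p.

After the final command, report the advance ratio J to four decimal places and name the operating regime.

J = 0.2870, regime = climb

set_propeller: D = 3.668 m, P = 2.766 m (p = P/D = 0.754089); state ← (V=0, rpm=0)
throttle_to(2093): rpm ← 2093
adjust_throttle(-998): rpm ← 2093 -998 = 1095
throttle_to(3029): rpm ← 3029
adjust_throttle(+1281): rpm ← 3029 +1281 = 4310
set_airspeed(75.61): V ← 75.61 m/s
final state: V = 75.61 m/s, rpm = 4310 → n = rpm/60 = 71.833333 rev/s
J = V / (n·D) = 75.61 / (71.833333 × 3.668) = 0.286962
regime bands: climb J<0.3770 | cruise [0.3770, 0.7541) | windmill J≥0.7541
J = 0.2870 → climb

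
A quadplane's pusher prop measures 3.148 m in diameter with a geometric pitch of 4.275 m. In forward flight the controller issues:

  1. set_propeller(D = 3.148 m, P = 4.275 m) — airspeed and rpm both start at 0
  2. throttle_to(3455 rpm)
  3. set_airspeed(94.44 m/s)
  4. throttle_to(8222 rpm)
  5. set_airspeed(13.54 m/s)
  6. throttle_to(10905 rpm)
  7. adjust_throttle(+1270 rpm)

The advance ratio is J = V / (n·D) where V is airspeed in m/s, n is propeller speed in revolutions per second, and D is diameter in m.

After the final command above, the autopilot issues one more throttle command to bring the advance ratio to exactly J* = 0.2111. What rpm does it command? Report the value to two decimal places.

rpm = 1222.49

set_propeller: D = 3.148 m, P = 4.275 m (p = P/D = 1.358005); state ← (V=0, rpm=0)
throttle_to(3455): rpm ← 3455
set_airspeed(94.44): V ← 94.44 m/s
throttle_to(8222): rpm ← 8222
set_airspeed(13.54): V ← 13.54 m/s
throttle_to(10905): rpm ← 10905
adjust_throttle(+1270): rpm ← 10905 +1270 = 12175
final state: V = 13.54 m/s, rpm = 12175 → n = rpm/60 = 202.916667 rev/s
target J* = 0.2111; solve J* = V/(n·D) for n: n = V/(J*·D) = 13.54/(0.2111 × 3.148) = 20.374910 rev/s
rpm = 60·n = 1222.494623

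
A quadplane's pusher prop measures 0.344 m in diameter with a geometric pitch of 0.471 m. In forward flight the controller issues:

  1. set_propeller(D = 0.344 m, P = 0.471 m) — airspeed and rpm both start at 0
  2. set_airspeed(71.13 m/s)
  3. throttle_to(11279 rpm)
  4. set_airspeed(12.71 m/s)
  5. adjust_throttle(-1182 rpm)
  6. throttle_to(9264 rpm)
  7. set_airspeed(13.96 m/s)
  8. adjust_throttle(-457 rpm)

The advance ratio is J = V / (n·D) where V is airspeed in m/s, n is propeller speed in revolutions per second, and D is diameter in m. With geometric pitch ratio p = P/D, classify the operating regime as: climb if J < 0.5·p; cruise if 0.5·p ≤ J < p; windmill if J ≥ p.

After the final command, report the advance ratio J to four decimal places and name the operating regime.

set_propeller: D = 0.344 m, P = 0.471 m (p = P/D = 1.369186); state ← (V=0, rpm=0)
set_airspeed(71.13): V ← 71.13 m/s
throttle_to(11279): rpm ← 11279
set_airspeed(12.71): V ← 12.71 m/s
adjust_throttle(-1182): rpm ← 11279 -1182 = 10097
throttle_to(9264): rpm ← 9264
set_airspeed(13.96): V ← 13.96 m/s
adjust_throttle(-457): rpm ← 9264 -457 = 8807
final state: V = 13.96 m/s, rpm = 8807 → n = rpm/60 = 146.783333 rev/s
J = V / (n·D) = 13.96 / (146.783333 × 0.344) = 0.276471
regime bands: climb J<0.6846 | cruise [0.6846, 1.3692) | windmill J≥1.3692
J = 0.2765 → climb

J = 0.2765, regime = climb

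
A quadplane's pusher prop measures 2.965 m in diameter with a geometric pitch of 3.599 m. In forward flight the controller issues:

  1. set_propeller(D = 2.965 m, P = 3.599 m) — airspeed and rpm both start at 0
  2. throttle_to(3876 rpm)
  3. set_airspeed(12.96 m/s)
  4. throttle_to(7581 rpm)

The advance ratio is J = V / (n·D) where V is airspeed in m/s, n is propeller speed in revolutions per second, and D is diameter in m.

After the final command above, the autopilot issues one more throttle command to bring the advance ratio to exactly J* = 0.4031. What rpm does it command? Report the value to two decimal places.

rpm = 650.61

set_propeller: D = 2.965 m, P = 3.599 m (p = P/D = 1.213828); state ← (V=0, rpm=0)
throttle_to(3876): rpm ← 3876
set_airspeed(12.96): V ← 12.96 m/s
throttle_to(7581): rpm ← 7581
final state: V = 12.96 m/s, rpm = 7581 → n = rpm/60 = 126.350000 rev/s
target J* = 0.4031; solve J* = V/(n·D) for n: n = V/(J*·D) = 12.96/(0.4031 × 2.965) = 10.843451 rev/s
rpm = 60·n = 650.607037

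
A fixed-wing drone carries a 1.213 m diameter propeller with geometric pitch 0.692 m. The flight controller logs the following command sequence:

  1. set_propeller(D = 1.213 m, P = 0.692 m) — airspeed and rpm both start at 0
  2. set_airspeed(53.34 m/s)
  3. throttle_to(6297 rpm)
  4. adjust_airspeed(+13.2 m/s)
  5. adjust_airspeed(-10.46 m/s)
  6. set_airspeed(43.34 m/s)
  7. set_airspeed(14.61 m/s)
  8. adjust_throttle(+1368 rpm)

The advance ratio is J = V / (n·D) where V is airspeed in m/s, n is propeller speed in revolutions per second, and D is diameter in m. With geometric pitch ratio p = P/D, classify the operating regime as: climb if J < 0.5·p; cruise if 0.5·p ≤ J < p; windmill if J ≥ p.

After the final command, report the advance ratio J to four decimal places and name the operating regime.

J = 0.0943, regime = climb

set_propeller: D = 1.213 m, P = 0.692 m (p = P/D = 0.570486); state ← (V=0, rpm=0)
set_airspeed(53.34): V ← 53.34 m/s
throttle_to(6297): rpm ← 6297
adjust_airspeed(+13.2): V ← 53.34 +13.2 = 66.54 m/s
adjust_airspeed(-10.46): V ← 66.54 -10.46 = 56.08 m/s
set_airspeed(43.34): V ← 43.34 m/s
set_airspeed(14.61): V ← 14.61 m/s
adjust_throttle(+1368): rpm ← 6297 +1368 = 7665
final state: V = 14.61 m/s, rpm = 7665 → n = rpm/60 = 127.750000 rev/s
J = V / (n·D) = 14.61 / (127.750000 × 1.213) = 0.094282
regime bands: climb J<0.2852 | cruise [0.2852, 0.5705) | windmill J≥0.5705
J = 0.0943 → climb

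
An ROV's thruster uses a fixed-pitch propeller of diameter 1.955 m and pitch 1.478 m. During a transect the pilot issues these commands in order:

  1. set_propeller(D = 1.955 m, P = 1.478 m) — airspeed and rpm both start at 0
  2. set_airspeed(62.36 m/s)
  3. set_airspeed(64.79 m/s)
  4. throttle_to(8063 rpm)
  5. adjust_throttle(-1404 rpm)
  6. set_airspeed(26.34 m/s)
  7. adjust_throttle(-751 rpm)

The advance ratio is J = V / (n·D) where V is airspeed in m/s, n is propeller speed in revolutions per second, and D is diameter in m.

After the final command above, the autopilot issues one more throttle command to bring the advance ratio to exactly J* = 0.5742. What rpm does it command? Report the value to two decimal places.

set_propeller: D = 1.955 m, P = 1.478 m (p = P/D = 0.756010); state ← (V=0, rpm=0)
set_airspeed(62.36): V ← 62.36 m/s
set_airspeed(64.79): V ← 64.79 m/s
throttle_to(8063): rpm ← 8063
adjust_throttle(-1404): rpm ← 8063 -1404 = 6659
set_airspeed(26.34): V ← 26.34 m/s
adjust_throttle(-751): rpm ← 6659 -751 = 5908
final state: V = 26.34 m/s, rpm = 5908 → n = rpm/60 = 98.466667 rev/s
target J* = 0.5742; solve J* = V/(n·D) for n: n = V/(J*·D) = 26.34/(0.5742 × 1.955) = 23.464204 rev/s
rpm = 60·n = 1407.852224

rpm = 1407.85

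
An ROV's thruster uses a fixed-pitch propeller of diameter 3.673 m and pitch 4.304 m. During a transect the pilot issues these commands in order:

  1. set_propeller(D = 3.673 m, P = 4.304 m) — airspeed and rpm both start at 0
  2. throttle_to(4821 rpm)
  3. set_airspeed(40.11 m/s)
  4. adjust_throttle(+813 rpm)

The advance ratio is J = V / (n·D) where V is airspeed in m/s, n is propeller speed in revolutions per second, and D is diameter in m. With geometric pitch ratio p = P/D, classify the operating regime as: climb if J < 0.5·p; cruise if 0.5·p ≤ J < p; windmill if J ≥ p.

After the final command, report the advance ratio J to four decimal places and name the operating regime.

set_propeller: D = 3.673 m, P = 4.304 m (p = P/D = 1.171794); state ← (V=0, rpm=0)
throttle_to(4821): rpm ← 4821
set_airspeed(40.11): V ← 40.11 m/s
adjust_throttle(+813): rpm ← 4821 +813 = 5634
final state: V = 40.11 m/s, rpm = 5634 → n = rpm/60 = 93.900000 rev/s
J = V / (n·D) = 40.11 / (93.900000 × 3.673) = 0.116296
regime bands: climb J<0.5859 | cruise [0.5859, 1.1718) | windmill J≥1.1718
J = 0.1163 → climb

J = 0.1163, regime = climb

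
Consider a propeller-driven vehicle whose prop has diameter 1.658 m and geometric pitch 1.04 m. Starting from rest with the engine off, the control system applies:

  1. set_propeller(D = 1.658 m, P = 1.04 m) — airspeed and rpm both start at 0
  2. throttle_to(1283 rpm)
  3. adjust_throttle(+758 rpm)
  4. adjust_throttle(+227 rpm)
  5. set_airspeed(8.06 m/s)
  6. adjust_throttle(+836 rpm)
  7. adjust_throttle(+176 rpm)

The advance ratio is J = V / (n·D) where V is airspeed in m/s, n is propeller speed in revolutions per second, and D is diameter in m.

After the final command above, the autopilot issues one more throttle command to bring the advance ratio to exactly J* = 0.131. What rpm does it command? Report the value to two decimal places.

set_propeller: D = 1.658 m, P = 1.04 m (p = P/D = 0.627262); state ← (V=0, rpm=0)
throttle_to(1283): rpm ← 1283
adjust_throttle(+758): rpm ← 1283 +758 = 2041
adjust_throttle(+227): rpm ← 2041 +227 = 2268
set_airspeed(8.06): V ← 8.06 m/s
adjust_throttle(+836): rpm ← 2268 +836 = 3104
adjust_throttle(+176): rpm ← 3104 +176 = 3280
final state: V = 8.06 m/s, rpm = 3280 → n = rpm/60 = 54.666667 rev/s
target J* = 0.131; solve J* = V/(n·D) for n: n = V/(J*·D) = 8.06/(0.131 × 1.658) = 37.108997 rev/s
rpm = 60·n = 2226.539839

rpm = 2226.54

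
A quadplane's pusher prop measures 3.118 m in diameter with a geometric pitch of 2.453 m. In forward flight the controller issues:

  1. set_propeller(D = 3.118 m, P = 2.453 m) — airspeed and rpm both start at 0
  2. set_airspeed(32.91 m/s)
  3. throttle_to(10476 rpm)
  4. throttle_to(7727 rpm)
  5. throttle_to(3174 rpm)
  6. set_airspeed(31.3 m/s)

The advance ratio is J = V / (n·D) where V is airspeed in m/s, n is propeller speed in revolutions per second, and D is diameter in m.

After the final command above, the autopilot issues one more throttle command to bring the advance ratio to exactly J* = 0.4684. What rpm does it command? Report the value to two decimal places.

rpm = 1285.89

set_propeller: D = 3.118 m, P = 2.453 m (p = P/D = 0.786722); state ← (V=0, rpm=0)
set_airspeed(32.91): V ← 32.91 m/s
throttle_to(10476): rpm ← 10476
throttle_to(7727): rpm ← 7727
throttle_to(3174): rpm ← 3174
set_airspeed(31.3): V ← 31.3 m/s
final state: V = 31.3 m/s, rpm = 3174 → n = rpm/60 = 52.900000 rev/s
target J* = 0.4684; solve J* = V/(n·D) for n: n = V/(J*·D) = 31.3/(0.4684 × 3.118) = 21.431439 rev/s
rpm = 60·n = 1285.886363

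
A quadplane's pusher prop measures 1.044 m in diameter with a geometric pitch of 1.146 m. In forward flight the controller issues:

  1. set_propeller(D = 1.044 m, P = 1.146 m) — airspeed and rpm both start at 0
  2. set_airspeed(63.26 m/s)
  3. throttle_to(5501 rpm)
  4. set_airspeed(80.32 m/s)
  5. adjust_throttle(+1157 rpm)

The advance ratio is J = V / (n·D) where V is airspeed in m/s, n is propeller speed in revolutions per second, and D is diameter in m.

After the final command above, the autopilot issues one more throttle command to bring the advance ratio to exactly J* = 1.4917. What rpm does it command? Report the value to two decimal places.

set_propeller: D = 1.044 m, P = 1.146 m (p = P/D = 1.097701); state ← (V=0, rpm=0)
set_airspeed(63.26): V ← 63.26 m/s
throttle_to(5501): rpm ← 5501
set_airspeed(80.32): V ← 80.32 m/s
adjust_throttle(+1157): rpm ← 5501 +1157 = 6658
final state: V = 80.32 m/s, rpm = 6658 → n = rpm/60 = 110.966667 rev/s
target J* = 1.4917; solve J* = V/(n·D) for n: n = V/(J*·D) = 80.32/(1.4917 × 1.044) = 51.575294 rev/s
rpm = 60·n = 3094.517634

rpm = 3094.52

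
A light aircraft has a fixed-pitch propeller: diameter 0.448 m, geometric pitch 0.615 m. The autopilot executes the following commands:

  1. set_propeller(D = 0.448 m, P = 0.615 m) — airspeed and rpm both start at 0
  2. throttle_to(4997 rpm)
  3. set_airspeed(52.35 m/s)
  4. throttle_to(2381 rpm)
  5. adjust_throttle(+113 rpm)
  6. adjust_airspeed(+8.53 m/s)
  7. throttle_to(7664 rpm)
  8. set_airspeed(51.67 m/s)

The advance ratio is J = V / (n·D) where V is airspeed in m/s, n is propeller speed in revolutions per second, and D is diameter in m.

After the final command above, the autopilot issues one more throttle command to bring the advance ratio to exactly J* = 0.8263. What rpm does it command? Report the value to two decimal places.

rpm = 8374.79

set_propeller: D = 0.448 m, P = 0.615 m (p = P/D = 1.372768); state ← (V=0, rpm=0)
throttle_to(4997): rpm ← 4997
set_airspeed(52.35): V ← 52.35 m/s
throttle_to(2381): rpm ← 2381
adjust_throttle(+113): rpm ← 2381 +113 = 2494
adjust_airspeed(+8.53): V ← 52.35 +8.53 = 60.88 m/s
throttle_to(7664): rpm ← 7664
set_airspeed(51.67): V ← 51.67 m/s
final state: V = 51.67 m/s, rpm = 7664 → n = rpm/60 = 127.733333 rev/s
target J* = 0.8263; solve J* = V/(n·D) for n: n = V/(J*·D) = 51.67/(0.8263 × 0.448) = 139.579840 rev/s
rpm = 60·n = 8374.790374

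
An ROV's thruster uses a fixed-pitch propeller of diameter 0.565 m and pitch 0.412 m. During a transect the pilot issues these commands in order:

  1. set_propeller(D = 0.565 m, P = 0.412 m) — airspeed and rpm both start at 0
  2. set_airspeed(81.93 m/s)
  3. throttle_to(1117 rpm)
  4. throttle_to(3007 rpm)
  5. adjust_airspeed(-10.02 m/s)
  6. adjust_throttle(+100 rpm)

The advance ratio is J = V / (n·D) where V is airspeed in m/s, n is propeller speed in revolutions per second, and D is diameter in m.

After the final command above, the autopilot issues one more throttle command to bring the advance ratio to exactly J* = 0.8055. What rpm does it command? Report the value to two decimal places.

rpm = 9480.40

set_propeller: D = 0.565 m, P = 0.412 m (p = P/D = 0.729204); state ← (V=0, rpm=0)
set_airspeed(81.93): V ← 81.93 m/s
throttle_to(1117): rpm ← 1117
throttle_to(3007): rpm ← 3007
adjust_airspeed(-10.02): V ← 81.93 -10.02 = 71.91 m/s
adjust_throttle(+100): rpm ← 3007 +100 = 3107
final state: V = 71.91 m/s, rpm = 3107 → n = rpm/60 = 51.783333 rev/s
target J* = 0.8055; solve J* = V/(n·D) for n: n = V/(J*·D) = 71.91/(0.8055 × 0.565) = 158.006625 rev/s
rpm = 60·n = 9480.397489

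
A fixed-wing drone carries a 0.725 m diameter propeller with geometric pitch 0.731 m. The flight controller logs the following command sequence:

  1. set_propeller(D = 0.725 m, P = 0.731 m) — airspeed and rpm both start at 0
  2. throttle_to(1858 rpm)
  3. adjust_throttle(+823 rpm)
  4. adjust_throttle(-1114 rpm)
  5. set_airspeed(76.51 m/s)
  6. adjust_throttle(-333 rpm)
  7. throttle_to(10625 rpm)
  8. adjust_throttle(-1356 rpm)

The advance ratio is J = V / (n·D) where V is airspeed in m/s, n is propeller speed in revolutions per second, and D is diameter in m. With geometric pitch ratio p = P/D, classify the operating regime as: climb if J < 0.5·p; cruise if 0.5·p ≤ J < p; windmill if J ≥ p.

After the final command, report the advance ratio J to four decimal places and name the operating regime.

J = 0.6831, regime = cruise

set_propeller: D = 0.725 m, P = 0.731 m (p = P/D = 1.008276); state ← (V=0, rpm=0)
throttle_to(1858): rpm ← 1858
adjust_throttle(+823): rpm ← 1858 +823 = 2681
adjust_throttle(-1114): rpm ← 2681 -1114 = 1567
set_airspeed(76.51): V ← 76.51 m/s
adjust_throttle(-333): rpm ← 1567 -333 = 1234
throttle_to(10625): rpm ← 10625
adjust_throttle(-1356): rpm ← 10625 -1356 = 9269
final state: V = 76.51 m/s, rpm = 9269 → n = rpm/60 = 154.483333 rev/s
J = V / (n·D) = 76.51 / (154.483333 × 0.725) = 0.683122
regime bands: climb J<0.5041 | cruise [0.5041, 1.0083) | windmill J≥1.0083
J = 0.6831 → cruise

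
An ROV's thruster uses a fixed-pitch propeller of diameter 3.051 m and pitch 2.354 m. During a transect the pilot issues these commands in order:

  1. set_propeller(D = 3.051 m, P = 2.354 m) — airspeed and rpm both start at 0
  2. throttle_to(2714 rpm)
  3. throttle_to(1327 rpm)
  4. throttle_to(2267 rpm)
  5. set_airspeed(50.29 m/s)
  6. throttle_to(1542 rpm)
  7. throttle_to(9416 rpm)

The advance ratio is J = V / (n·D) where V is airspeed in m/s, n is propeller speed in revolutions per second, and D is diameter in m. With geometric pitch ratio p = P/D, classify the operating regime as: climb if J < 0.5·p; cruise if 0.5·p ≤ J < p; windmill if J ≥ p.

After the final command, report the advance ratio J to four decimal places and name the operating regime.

J = 0.1050, regime = climb

set_propeller: D = 3.051 m, P = 2.354 m (p = P/D = 0.771550); state ← (V=0, rpm=0)
throttle_to(2714): rpm ← 2714
throttle_to(1327): rpm ← 1327
throttle_to(2267): rpm ← 2267
set_airspeed(50.29): V ← 50.29 m/s
throttle_to(1542): rpm ← 1542
throttle_to(9416): rpm ← 9416
final state: V = 50.29 m/s, rpm = 9416 → n = rpm/60 = 156.933333 rev/s
J = V / (n·D) = 50.29 / (156.933333 × 3.051) = 0.105033
regime bands: climb J<0.3858 | cruise [0.3858, 0.7716) | windmill J≥0.7716
J = 0.1050 → climb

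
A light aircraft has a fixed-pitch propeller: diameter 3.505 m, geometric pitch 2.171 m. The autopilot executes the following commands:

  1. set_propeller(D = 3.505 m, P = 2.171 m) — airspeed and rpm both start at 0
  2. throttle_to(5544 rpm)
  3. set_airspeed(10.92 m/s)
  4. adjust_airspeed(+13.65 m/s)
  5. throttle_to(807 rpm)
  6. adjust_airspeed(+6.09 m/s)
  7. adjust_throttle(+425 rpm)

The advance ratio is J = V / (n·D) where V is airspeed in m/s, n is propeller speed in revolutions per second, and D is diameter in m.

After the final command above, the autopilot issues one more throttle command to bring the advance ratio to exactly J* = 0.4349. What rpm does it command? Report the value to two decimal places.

rpm = 1206.83

set_propeller: D = 3.505 m, P = 2.171 m (p = P/D = 0.619401); state ← (V=0, rpm=0)
throttle_to(5544): rpm ← 5544
set_airspeed(10.92): V ← 10.92 m/s
adjust_airspeed(+13.65): V ← 10.92 +13.65 = 24.57 m/s
throttle_to(807): rpm ← 807
adjust_airspeed(+6.09): V ← 24.57 +6.09 = 30.66 m/s
adjust_throttle(+425): rpm ← 807 +425 = 1232
final state: V = 30.66 m/s, rpm = 1232 → n = rpm/60 = 20.533333 rev/s
target J* = 0.4349; solve J* = V/(n·D) for n: n = V/(J*·D) = 30.66/(0.4349 × 3.505) = 20.113827 rev/s
rpm = 60·n = 1206.829648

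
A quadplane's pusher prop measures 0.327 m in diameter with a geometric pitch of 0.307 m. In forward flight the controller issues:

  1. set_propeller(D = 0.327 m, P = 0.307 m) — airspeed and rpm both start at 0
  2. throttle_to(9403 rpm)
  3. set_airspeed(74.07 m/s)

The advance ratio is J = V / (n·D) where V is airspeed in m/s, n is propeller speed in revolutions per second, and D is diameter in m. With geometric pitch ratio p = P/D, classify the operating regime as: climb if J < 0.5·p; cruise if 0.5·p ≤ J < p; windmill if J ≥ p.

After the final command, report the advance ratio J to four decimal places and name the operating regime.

J = 1.4454, regime = windmill

set_propeller: D = 0.327 m, P = 0.307 m (p = P/D = 0.938838); state ← (V=0, rpm=0)
throttle_to(9403): rpm ← 9403
set_airspeed(74.07): V ← 74.07 m/s
final state: V = 74.07 m/s, rpm = 9403 → n = rpm/60 = 156.716667 rev/s
J = V / (n·D) = 74.07 / (156.716667 × 0.327) = 1.445371
regime bands: climb J<0.4694 | cruise [0.4694, 0.9388) | windmill J≥0.9388
J = 1.4454 → windmill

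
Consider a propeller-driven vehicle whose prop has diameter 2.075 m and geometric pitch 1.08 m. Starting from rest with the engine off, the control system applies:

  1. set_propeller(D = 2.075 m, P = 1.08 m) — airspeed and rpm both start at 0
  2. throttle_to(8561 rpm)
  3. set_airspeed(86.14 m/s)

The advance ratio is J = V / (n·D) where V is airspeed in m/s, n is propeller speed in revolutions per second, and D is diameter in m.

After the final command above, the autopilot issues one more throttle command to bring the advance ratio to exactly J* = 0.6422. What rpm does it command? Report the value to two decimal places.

set_propeller: D = 2.075 m, P = 1.08 m (p = P/D = 0.520482); state ← (V=0, rpm=0)
throttle_to(8561): rpm ← 8561
set_airspeed(86.14): V ← 86.14 m/s
final state: V = 86.14 m/s, rpm = 8561 → n = rpm/60 = 142.683333 rev/s
target J* = 0.6422; solve J* = V/(n·D) for n: n = V/(J*·D) = 86.14/(0.6422 × 2.075) = 64.642250 rev/s
rpm = 60·n = 3878.535006

rpm = 3878.54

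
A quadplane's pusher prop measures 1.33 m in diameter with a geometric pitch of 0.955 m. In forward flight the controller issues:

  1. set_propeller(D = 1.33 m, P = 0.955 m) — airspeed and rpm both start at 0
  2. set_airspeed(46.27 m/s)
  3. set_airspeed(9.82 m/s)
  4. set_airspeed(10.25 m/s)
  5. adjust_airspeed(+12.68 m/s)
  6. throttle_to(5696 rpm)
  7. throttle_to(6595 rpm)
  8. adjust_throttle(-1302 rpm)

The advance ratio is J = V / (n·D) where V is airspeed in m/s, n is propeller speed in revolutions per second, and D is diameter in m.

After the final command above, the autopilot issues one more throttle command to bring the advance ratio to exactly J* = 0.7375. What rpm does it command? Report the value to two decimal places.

rpm = 1402.63

set_propeller: D = 1.33 m, P = 0.955 m (p = P/D = 0.718045); state ← (V=0, rpm=0)
set_airspeed(46.27): V ← 46.27 m/s
set_airspeed(9.82): V ← 9.82 m/s
set_airspeed(10.25): V ← 10.25 m/s
adjust_airspeed(+12.68): V ← 10.25 +12.68 = 22.93 m/s
throttle_to(5696): rpm ← 5696
throttle_to(6595): rpm ← 6595
adjust_throttle(-1302): rpm ← 6595 -1302 = 5293
final state: V = 22.93 m/s, rpm = 5293 → n = rpm/60 = 88.216667 rev/s
target J* = 0.7375; solve J* = V/(n·D) for n: n = V/(J*·D) = 22.93/(0.7375 × 1.33) = 23.377087 rev/s
rpm = 60·n = 1402.625207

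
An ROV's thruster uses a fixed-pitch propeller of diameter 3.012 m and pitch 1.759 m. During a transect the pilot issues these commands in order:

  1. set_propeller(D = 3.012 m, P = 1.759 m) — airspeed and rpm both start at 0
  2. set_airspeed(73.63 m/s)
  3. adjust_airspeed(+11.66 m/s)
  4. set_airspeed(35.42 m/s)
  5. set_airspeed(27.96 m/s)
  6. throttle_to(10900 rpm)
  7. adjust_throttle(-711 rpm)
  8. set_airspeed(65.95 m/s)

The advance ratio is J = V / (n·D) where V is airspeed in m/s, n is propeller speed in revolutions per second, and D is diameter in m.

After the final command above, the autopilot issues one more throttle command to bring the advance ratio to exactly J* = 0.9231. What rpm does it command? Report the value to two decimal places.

set_propeller: D = 3.012 m, P = 1.759 m (p = P/D = 0.583997); state ← (V=0, rpm=0)
set_airspeed(73.63): V ← 73.63 m/s
adjust_airspeed(+11.66): V ← 73.63 +11.66 = 85.29 m/s
set_airspeed(35.42): V ← 35.42 m/s
set_airspeed(27.96): V ← 27.96 m/s
throttle_to(10900): rpm ← 10900
adjust_throttle(-711): rpm ← 10900 -711 = 10189
set_airspeed(65.95): V ← 65.95 m/s
final state: V = 65.95 m/s, rpm = 10189 → n = rpm/60 = 169.816667 rev/s
target J* = 0.9231; solve J* = V/(n·D) for n: n = V/(J*·D) = 65.95/(0.9231 × 3.012) = 23.719803 rev/s
rpm = 60·n = 1423.188192

rpm = 1423.19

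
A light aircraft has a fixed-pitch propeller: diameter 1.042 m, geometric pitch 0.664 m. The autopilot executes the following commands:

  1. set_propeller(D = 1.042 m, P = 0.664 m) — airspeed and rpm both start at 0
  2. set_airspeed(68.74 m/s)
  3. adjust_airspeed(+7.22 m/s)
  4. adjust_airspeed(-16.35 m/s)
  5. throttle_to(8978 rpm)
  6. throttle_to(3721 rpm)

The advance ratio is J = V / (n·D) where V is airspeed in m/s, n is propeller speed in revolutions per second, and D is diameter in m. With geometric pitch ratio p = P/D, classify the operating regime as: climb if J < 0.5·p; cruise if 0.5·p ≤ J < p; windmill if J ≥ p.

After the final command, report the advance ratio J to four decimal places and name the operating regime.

J = 0.9225, regime = windmill

set_propeller: D = 1.042 m, P = 0.664 m (p = P/D = 0.637236); state ← (V=0, rpm=0)
set_airspeed(68.74): V ← 68.74 m/s
adjust_airspeed(+7.22): V ← 68.74 +7.22 = 75.96 m/s
adjust_airspeed(-16.35): V ← 75.96 -16.35 = 59.61 m/s
throttle_to(8978): rpm ← 8978
throttle_to(3721): rpm ← 3721
final state: V = 59.61 m/s, rpm = 3721 → n = rpm/60 = 62.016667 rev/s
J = V / (n·D) = 59.61 / (62.016667 × 1.042) = 0.922450
regime bands: climb J<0.3186 | cruise [0.3186, 0.6372) | windmill J≥0.6372
J = 0.9225 → windmill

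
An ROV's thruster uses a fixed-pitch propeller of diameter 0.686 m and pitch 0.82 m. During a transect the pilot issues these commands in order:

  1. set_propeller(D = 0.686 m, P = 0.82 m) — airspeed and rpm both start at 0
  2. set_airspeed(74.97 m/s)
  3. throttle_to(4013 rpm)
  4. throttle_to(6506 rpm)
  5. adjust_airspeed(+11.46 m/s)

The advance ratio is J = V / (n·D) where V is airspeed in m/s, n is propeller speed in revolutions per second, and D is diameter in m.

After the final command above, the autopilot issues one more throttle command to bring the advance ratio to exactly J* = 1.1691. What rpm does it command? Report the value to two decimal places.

rpm = 6466.06

set_propeller: D = 0.686 m, P = 0.82 m (p = P/D = 1.195335); state ← (V=0, rpm=0)
set_airspeed(74.97): V ← 74.97 m/s
throttle_to(4013): rpm ← 4013
throttle_to(6506): rpm ← 6506
adjust_airspeed(+11.46): V ← 74.97 +11.46 = 86.43 m/s
final state: V = 86.43 m/s, rpm = 6506 → n = rpm/60 = 108.433333 rev/s
target J* = 1.1691; solve J* = V/(n·D) for n: n = V/(J*·D) = 86.43/(1.1691 × 0.686) = 107.767730 rev/s
rpm = 60·n = 6466.063826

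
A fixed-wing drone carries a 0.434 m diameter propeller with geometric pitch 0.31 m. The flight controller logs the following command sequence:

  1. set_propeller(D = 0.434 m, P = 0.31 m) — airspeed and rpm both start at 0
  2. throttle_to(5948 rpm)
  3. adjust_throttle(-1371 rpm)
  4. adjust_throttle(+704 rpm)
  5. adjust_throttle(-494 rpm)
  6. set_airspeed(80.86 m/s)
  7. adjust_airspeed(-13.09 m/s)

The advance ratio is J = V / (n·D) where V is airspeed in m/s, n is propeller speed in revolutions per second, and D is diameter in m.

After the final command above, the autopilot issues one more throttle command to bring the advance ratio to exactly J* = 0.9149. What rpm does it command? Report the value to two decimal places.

set_propeller: D = 0.434 m, P = 0.31 m (p = P/D = 0.714286); state ← (V=0, rpm=0)
throttle_to(5948): rpm ← 5948
adjust_throttle(-1371): rpm ← 5948 -1371 = 4577
adjust_throttle(+704): rpm ← 4577 +704 = 5281
adjust_throttle(-494): rpm ← 5281 -494 = 4787
set_airspeed(80.86): V ← 80.86 m/s
adjust_airspeed(-13.09): V ← 80.86 -13.09 = 67.77 m/s
final state: V = 67.77 m/s, rpm = 4787 → n = rpm/60 = 79.783333 rev/s
target J* = 0.9149; solve J* = V/(n·D) for n: n = V/(J*·D) = 67.77/(0.9149 × 0.434) = 170.676657 rev/s
rpm = 60·n = 10240.599436

rpm = 10240.60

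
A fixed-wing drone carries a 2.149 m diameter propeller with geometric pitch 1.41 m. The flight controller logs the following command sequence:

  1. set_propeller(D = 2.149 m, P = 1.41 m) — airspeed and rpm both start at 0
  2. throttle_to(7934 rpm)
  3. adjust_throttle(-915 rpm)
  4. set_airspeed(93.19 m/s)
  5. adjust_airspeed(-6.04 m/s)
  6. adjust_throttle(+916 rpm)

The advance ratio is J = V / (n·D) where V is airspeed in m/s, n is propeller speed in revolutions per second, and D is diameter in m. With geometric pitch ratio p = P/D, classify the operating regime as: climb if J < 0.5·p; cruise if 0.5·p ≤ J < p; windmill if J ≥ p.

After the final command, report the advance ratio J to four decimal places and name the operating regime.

set_propeller: D = 2.149 m, P = 1.41 m (p = P/D = 0.656119); state ← (V=0, rpm=0)
throttle_to(7934): rpm ← 7934
adjust_throttle(-915): rpm ← 7934 -915 = 7019
set_airspeed(93.19): V ← 93.19 m/s
adjust_airspeed(-6.04): V ← 93.19 -6.04 = 87.15 m/s
adjust_throttle(+916): rpm ← 7019 +916 = 7935
final state: V = 87.15 m/s, rpm = 7935 → n = rpm/60 = 132.250000 rev/s
J = V / (n·D) = 87.15 / (132.250000 × 2.149) = 0.306645
regime bands: climb J<0.3281 | cruise [0.3281, 0.6561) | windmill J≥0.6561
J = 0.3066 → climb

J = 0.3066, regime = climb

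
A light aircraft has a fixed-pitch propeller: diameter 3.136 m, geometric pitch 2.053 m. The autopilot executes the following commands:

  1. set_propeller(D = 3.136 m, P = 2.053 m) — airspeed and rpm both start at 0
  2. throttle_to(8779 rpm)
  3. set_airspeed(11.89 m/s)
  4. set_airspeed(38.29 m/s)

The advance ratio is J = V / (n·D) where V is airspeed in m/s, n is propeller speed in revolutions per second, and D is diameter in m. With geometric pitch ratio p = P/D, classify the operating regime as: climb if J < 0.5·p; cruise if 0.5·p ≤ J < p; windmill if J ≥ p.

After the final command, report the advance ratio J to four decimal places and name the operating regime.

set_propeller: D = 3.136 m, P = 2.053 m (p = P/D = 0.654656); state ← (V=0, rpm=0)
throttle_to(8779): rpm ← 8779
set_airspeed(11.89): V ← 11.89 m/s
set_airspeed(38.29): V ← 38.29 m/s
final state: V = 38.29 m/s, rpm = 8779 → n = rpm/60 = 146.316667 rev/s
J = V / (n·D) = 38.29 / (146.316667 × 3.136) = 0.083448
regime bands: climb J<0.3273 | cruise [0.3273, 0.6547) | windmill J≥0.6547
J = 0.0834 → climb

J = 0.0834, regime = climb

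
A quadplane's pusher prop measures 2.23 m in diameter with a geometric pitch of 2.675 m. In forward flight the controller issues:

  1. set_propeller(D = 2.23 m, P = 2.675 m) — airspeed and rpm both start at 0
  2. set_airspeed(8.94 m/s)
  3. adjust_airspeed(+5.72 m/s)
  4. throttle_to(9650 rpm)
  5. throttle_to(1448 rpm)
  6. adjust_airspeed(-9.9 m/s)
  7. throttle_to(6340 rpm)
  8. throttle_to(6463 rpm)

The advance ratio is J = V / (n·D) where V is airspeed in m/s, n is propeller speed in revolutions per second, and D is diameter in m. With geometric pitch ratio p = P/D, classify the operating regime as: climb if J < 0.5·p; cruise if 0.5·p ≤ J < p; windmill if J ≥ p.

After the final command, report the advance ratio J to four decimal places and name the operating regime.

J = 0.0198, regime = climb

set_propeller: D = 2.23 m, P = 2.675 m (p = P/D = 1.199552); state ← (V=0, rpm=0)
set_airspeed(8.94): V ← 8.94 m/s
adjust_airspeed(+5.72): V ← 8.94 +5.72 = 14.66 m/s
throttle_to(9650): rpm ← 9650
throttle_to(1448): rpm ← 1448
adjust_airspeed(-9.9): V ← 14.66 -9.9 = 4.76 m/s
throttle_to(6340): rpm ← 6340
throttle_to(6463): rpm ← 6463
final state: V = 4.76 m/s, rpm = 6463 → n = rpm/60 = 107.716667 rev/s
J = V / (n·D) = 4.76 / (107.716667 × 2.23) = 0.019816
regime bands: climb J<0.5998 | cruise [0.5998, 1.1996) | windmill J≥1.1996
J = 0.0198 → climb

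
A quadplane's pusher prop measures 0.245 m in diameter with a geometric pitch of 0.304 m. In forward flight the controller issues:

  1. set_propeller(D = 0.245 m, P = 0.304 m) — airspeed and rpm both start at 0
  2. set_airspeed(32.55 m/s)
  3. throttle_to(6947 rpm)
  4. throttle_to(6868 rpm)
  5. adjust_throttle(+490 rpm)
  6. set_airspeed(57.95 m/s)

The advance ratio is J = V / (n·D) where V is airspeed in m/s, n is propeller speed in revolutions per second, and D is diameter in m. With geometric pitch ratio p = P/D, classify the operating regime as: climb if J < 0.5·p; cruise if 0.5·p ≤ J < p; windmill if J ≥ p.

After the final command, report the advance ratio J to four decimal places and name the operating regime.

J = 1.9288, regime = windmill

set_propeller: D = 0.245 m, P = 0.304 m (p = P/D = 1.240816); state ← (V=0, rpm=0)
set_airspeed(32.55): V ← 32.55 m/s
throttle_to(6947): rpm ← 6947
throttle_to(6868): rpm ← 6868
adjust_throttle(+490): rpm ← 6868 +490 = 7358
set_airspeed(57.95): V ← 57.95 m/s
final state: V = 57.95 m/s, rpm = 7358 → n = rpm/60 = 122.633333 rev/s
J = V / (n·D) = 57.95 / (122.633333 × 0.245) = 1.928763
regime bands: climb J<0.6204 | cruise [0.6204, 1.2408) | windmill J≥1.2408
J = 1.9288 → windmill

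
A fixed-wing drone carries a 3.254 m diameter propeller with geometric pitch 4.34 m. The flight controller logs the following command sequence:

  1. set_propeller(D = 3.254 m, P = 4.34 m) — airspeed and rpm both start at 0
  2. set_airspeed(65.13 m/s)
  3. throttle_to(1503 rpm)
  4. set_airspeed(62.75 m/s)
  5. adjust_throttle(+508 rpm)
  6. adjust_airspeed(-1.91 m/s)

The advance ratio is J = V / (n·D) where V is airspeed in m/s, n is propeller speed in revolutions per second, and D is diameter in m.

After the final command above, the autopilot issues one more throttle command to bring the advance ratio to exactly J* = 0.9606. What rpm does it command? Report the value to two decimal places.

set_propeller: D = 3.254 m, P = 4.34 m (p = P/D = 1.333743); state ← (V=0, rpm=0)
set_airspeed(65.13): V ← 65.13 m/s
throttle_to(1503): rpm ← 1503
set_airspeed(62.75): V ← 62.75 m/s
adjust_throttle(+508): rpm ← 1503 +508 = 2011
adjust_airspeed(-1.91): V ← 62.75 -1.91 = 60.84 m/s
final state: V = 60.84 m/s, rpm = 2011 → n = rpm/60 = 33.516667 rev/s
target J* = 0.9606; solve J* = V/(n·D) for n: n = V/(J*·D) = 60.84/(0.9606 × 3.254) = 19.463865 rev/s
rpm = 60·n = 1167.831875

rpm = 1167.83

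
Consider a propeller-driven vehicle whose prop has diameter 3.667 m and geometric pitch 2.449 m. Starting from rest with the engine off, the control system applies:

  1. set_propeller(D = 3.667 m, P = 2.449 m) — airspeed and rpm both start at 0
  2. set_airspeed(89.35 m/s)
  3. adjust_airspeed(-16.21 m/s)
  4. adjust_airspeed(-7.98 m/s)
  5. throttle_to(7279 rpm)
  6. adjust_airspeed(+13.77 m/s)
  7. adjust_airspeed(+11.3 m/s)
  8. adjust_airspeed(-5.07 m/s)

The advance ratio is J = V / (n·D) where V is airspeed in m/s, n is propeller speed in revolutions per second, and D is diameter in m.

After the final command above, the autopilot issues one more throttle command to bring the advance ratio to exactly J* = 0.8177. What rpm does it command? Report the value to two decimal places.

set_propeller: D = 3.667 m, P = 2.449 m (p = P/D = 0.667848); state ← (V=0, rpm=0)
set_airspeed(89.35): V ← 89.35 m/s
adjust_airspeed(-16.21): V ← 89.35 -16.21 = 73.14 m/s
adjust_airspeed(-7.98): V ← 73.14 -7.98 = 65.16 m/s
throttle_to(7279): rpm ← 7279
adjust_airspeed(+13.77): V ← 65.16 +13.77 = 78.93 m/s
adjust_airspeed(+11.3): V ← 78.93 +11.3 = 90.23 m/s
adjust_airspeed(-5.07): V ← 90.23 -5.07 = 85.16 m/s
final state: V = 85.16 m/s, rpm = 7279 → n = rpm/60 = 121.316667 rev/s
target J* = 0.8177; solve J* = V/(n·D) for n: n = V/(J*·D) = 85.16/(0.8177 × 3.667) = 28.400811 rev/s
rpm = 60·n = 1704.048673

rpm = 1704.05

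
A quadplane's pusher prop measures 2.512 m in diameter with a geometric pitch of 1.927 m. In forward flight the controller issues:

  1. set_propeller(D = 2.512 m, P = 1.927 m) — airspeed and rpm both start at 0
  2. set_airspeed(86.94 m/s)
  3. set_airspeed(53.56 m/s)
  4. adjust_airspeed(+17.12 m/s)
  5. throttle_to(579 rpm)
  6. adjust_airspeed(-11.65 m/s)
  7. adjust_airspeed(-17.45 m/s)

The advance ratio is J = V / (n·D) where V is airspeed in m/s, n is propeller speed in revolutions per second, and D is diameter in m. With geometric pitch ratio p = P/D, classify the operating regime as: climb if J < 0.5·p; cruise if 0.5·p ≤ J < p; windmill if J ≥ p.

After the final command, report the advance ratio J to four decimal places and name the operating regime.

set_propeller: D = 2.512 m, P = 1.927 m (p = P/D = 0.767118); state ← (V=0, rpm=0)
set_airspeed(86.94): V ← 86.94 m/s
set_airspeed(53.56): V ← 53.56 m/s
adjust_airspeed(+17.12): V ← 53.56 +17.12 = 70.68 m/s
throttle_to(579): rpm ← 579
adjust_airspeed(-11.65): V ← 70.68 -11.65 = 59.03 m/s
adjust_airspeed(-17.45): V ← 59.03 -17.45 = 41.58 m/s
final state: V = 41.58 m/s, rpm = 579 → n = rpm/60 = 9.650000 rev/s
J = V / (n·D) = 41.58 / (9.650000 × 2.512) = 1.715290
regime bands: climb J<0.3836 | cruise [0.3836, 0.7671) | windmill J≥0.7671
J = 1.7153 → windmill

J = 1.7153, regime = windmill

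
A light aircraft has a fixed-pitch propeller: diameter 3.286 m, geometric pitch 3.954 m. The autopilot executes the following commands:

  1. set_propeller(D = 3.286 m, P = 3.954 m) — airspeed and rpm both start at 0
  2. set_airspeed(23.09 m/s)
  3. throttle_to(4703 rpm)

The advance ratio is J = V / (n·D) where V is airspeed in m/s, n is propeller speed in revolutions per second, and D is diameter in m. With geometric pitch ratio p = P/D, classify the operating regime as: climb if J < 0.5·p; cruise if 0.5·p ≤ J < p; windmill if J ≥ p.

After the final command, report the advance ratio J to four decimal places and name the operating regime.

set_propeller: D = 3.286 m, P = 3.954 m (p = P/D = 1.203287); state ← (V=0, rpm=0)
set_airspeed(23.09): V ← 23.09 m/s
throttle_to(4703): rpm ← 4703
final state: V = 23.09 m/s, rpm = 4703 → n = rpm/60 = 78.383333 rev/s
J = V / (n·D) = 23.09 / (78.383333 × 3.286) = 0.089646
regime bands: climb J<0.6016 | cruise [0.6016, 1.2033) | windmill J≥1.2033
J = 0.0896 → climb

J = 0.0896, regime = climb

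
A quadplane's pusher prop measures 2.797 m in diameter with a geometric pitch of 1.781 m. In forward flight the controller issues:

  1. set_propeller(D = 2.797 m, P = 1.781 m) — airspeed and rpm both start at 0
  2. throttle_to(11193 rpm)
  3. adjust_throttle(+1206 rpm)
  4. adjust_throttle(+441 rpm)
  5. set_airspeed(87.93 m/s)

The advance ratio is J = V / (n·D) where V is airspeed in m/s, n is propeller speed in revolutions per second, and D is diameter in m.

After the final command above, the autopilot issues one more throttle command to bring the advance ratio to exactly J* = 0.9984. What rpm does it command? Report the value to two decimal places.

rpm = 1889.26

set_propeller: D = 2.797 m, P = 1.781 m (p = P/D = 0.636754); state ← (V=0, rpm=0)
throttle_to(11193): rpm ← 11193
adjust_throttle(+1206): rpm ← 11193 +1206 = 12399
adjust_throttle(+441): rpm ← 12399 +441 = 12840
set_airspeed(87.93): V ← 87.93 m/s
final state: V = 87.93 m/s, rpm = 12840 → n = rpm/60 = 214.000000 rev/s
target J* = 0.9984; solve J* = V/(n·D) for n: n = V/(J*·D) = 87.93/(0.9984 × 2.797) = 31.487634 rev/s
rpm = 60·n = 1889.258065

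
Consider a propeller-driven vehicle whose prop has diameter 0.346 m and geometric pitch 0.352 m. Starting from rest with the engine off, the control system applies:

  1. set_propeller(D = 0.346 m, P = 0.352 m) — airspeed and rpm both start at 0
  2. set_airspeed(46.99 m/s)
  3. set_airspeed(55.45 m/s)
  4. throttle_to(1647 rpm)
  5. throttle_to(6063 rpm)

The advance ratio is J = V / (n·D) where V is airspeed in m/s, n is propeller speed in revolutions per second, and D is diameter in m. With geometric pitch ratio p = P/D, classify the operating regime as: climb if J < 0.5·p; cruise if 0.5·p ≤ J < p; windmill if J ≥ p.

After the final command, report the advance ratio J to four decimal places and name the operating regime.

set_propeller: D = 0.346 m, P = 0.352 m (p = P/D = 1.017341); state ← (V=0, rpm=0)
set_airspeed(46.99): V ← 46.99 m/s
set_airspeed(55.45): V ← 55.45 m/s
throttle_to(1647): rpm ← 1647
throttle_to(6063): rpm ← 6063
final state: V = 55.45 m/s, rpm = 6063 → n = rpm/60 = 101.050000 rev/s
J = V / (n·D) = 55.45 / (101.050000 × 0.346) = 1.585949
regime bands: climb J<0.5087 | cruise [0.5087, 1.0173) | windmill J≥1.0173
J = 1.5859 → windmill

J = 1.5859, regime = windmill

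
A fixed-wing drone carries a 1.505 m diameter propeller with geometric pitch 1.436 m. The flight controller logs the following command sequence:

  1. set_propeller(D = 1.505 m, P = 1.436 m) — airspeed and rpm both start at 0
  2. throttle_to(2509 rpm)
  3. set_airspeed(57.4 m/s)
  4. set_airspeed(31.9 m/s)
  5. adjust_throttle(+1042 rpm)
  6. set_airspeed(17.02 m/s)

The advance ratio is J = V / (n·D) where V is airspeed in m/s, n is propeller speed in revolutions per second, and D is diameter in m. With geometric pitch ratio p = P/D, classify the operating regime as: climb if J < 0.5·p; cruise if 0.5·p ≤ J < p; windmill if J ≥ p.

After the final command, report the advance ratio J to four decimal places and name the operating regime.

J = 0.1911, regime = climb

set_propeller: D = 1.505 m, P = 1.436 m (p = P/D = 0.954153); state ← (V=0, rpm=0)
throttle_to(2509): rpm ← 2509
set_airspeed(57.4): V ← 57.4 m/s
set_airspeed(31.9): V ← 31.9 m/s
adjust_throttle(+1042): rpm ← 2509 +1042 = 3551
set_airspeed(17.02): V ← 17.02 m/s
final state: V = 17.02 m/s, rpm = 3551 → n = rpm/60 = 59.183333 rev/s
J = V / (n·D) = 17.02 / (59.183333 × 1.505) = 0.191084
regime bands: climb J<0.4771 | cruise [0.4771, 0.9542) | windmill J≥0.9542
J = 0.1911 → climb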